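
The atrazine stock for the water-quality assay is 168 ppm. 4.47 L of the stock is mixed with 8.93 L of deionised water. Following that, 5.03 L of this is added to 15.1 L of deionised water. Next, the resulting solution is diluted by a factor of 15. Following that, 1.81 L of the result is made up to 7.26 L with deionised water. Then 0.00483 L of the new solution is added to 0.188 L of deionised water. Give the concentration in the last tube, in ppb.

Overall dilution factor = 2.998 × 4.002 × 15 × 4.011 × 39.92 = 2.88 × 10⁴.
168 ppm / 2.88 × 10⁴ = 5.83 × 10⁻³ ppm = 5.83 ppb.

5.83 ppb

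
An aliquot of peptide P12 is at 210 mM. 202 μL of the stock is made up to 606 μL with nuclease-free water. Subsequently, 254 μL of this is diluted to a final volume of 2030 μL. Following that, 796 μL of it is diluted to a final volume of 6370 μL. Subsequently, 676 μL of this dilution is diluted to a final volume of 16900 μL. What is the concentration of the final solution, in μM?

Overall dilution factor = 3 × 7.992 × 8.003 × 25 = 4797.
210 mM / 4797 = 0.0438 mM = 43.8 μM.

43.8 μM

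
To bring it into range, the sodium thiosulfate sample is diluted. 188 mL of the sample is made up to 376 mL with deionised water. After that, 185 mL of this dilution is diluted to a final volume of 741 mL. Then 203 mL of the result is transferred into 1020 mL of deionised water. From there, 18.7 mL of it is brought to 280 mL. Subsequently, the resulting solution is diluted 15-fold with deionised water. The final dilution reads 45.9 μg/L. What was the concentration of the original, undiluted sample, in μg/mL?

Overall dilution factor = 2 × 4.005 × 6.025 × 14.97 × 15 = 1.08 × 10⁴.
Original = 45.9 μg/L × 1.08 × 10⁴ = 4.98 × 10⁵ μg/L = 498 μg/mL.

498 μg/mL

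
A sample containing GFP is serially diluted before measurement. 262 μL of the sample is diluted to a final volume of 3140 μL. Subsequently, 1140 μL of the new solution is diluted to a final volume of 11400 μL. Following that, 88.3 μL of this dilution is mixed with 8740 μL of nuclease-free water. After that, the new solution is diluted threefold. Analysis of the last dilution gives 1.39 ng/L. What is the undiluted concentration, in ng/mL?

Overall dilution factor = 11.98 × 10 × 99.98 × 3 = 3.59 × 10⁴.
Original = 1.39 ng/L × 3.59 × 10⁴ = 5.00 × 10⁴ ng/L = 50.0 ng/mL.

50.0 ng/mL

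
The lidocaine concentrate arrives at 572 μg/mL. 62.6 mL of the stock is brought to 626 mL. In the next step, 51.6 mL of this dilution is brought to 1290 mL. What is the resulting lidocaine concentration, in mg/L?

Overall dilution factor = 10 × 25 = 250.
572 μg/mL / 250 = 2.29 μg/mL = 2.29 mg/L.

2.29 mg/L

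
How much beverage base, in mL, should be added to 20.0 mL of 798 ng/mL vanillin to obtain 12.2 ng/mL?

1290 mL

V₂ = C₁V₁/C₂ = 798 × 20.0 / 12.2 = 1308 mL.
Diluent to add = V₂ − V₁ = 1308 − 20.0 = 1290 mL.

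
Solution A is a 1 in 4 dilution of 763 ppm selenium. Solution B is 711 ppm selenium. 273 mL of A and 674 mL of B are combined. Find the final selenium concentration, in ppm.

C_A = 763 ppm / 4 = 191 ppm.
C_mix = (C_A·V_A + C_B·V_B)/(V_A + V_B) = (191×273 + 711×674) / 947.0 = 561 ppm.

561 ppm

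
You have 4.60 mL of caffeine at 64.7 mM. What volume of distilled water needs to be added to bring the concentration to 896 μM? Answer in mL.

896 μM = 0.896 mM.
V₂ = C₁V₁/C₂ = 64.7 × 4.60 / 0.896 = 332 mL.
Diluent to add = V₂ − V₁ = 332 − 4.60 = 328 mL.

328 mL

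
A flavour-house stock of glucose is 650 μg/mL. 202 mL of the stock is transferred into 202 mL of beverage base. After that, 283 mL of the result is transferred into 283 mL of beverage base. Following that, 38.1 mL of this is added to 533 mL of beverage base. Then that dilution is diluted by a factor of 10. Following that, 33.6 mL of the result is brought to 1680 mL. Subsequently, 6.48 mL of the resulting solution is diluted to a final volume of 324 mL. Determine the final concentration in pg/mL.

Overall dilution factor = 2 × 2 × 14.99 × 10 × 50 × 50 = 1.50 × 10⁶.
650 μg/mL / 1.50 × 10⁶ = 4.34 × 10⁻⁴ μg/mL = 434 pg/mL.

434 pg/mL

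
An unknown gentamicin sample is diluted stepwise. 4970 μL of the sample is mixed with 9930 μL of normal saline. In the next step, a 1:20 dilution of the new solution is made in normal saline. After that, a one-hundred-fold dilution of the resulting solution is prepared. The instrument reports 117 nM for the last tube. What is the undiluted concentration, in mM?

0.702 mM

Overall dilution factor = 2.998 × 20 × 100 = 5996.
Original = 117 nM × 5996 = 7.02 × 10⁵ nM = 0.702 mM.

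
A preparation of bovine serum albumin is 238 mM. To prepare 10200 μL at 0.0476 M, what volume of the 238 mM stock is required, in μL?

0.0476 M = 47.6 mM.
V₁ = C₂V₂/C₁ = 47.6 × 10200 / 238 = 2040 μL.

2040 μL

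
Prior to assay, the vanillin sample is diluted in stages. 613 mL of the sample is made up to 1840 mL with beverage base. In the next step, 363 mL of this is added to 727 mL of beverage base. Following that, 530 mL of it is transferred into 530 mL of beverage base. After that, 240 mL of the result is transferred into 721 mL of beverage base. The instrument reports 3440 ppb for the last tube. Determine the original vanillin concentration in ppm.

248 ppm

Overall dilution factor = 3.002 × 3.003 × 2 × 4.004 = 72.2.
Original = 3440 ppb × 72.2 = 2.48 × 10⁵ ppb = 248 ppm.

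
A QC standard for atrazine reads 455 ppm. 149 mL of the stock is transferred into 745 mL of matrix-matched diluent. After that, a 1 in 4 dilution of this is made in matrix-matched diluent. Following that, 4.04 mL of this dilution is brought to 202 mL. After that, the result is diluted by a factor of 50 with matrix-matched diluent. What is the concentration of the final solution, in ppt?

Overall dilution factor = 6 × 4 × 50 × 50 = 6.00 × 10⁴.
455 ppm / 6.00 × 10⁴ = 7.58 × 10⁻³ ppm = 7580 ppt.

7580 ppt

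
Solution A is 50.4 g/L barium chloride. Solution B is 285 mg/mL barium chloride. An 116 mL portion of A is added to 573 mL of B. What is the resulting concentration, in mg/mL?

246 mg/mL

C_B = 285 mg/mL = 285 g/L.
C_mix = (C_A·V_A + C_B·V_B)/(V_A + V_B) = (50.4×116 + 285×573) / 689.0 = 246 g/L = 246 mg/mL.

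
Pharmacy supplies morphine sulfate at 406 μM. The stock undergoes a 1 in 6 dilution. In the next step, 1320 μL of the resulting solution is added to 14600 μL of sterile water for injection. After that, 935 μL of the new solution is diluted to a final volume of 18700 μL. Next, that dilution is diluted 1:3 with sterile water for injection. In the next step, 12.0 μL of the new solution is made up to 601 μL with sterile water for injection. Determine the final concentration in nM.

1.87 nM

Overall dilution factor = 6 × 12.06 × 20 × 3 × 50.08 = 2.17 × 10⁵.
406 μM / 2.17 × 10⁵ = 1.87 × 10⁻³ μM = 1.87 nM.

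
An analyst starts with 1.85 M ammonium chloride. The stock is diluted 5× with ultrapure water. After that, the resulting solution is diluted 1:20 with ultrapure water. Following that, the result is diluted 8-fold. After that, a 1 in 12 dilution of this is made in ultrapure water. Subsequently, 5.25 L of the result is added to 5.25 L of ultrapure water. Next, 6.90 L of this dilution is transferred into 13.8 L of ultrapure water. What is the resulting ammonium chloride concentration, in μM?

32.1 μM

Overall dilution factor = 5 × 20 × 8 × 12 × 2 × 3 = 5.76 × 10⁴.
1.85 M / 5.76 × 10⁴ = 3.21 × 10⁻⁵ M = 32.1 μM.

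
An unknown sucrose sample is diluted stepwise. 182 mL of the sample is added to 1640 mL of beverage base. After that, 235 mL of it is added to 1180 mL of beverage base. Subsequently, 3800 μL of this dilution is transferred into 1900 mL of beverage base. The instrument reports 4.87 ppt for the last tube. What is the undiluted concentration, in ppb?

Overall dilution factor = 10.01 × 6.021 × 501 = 3.02 × 10⁴.
Original = 4.87 ppt × 3.02 × 10⁴ = 1.47 × 10⁵ ppt = 147 ppb.

147 ppb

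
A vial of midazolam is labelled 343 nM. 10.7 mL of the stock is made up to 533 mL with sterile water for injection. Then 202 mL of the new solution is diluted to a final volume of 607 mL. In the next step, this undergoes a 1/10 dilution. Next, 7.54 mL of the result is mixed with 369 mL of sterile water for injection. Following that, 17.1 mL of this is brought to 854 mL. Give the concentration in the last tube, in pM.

0.0919 pM

Overall dilution factor = 49.81 × 3.005 × 10 × 49.94 × 49.94 = 3.73 × 10⁶.
343 nM / 3.73 × 10⁶ = 9.19 × 10⁻⁵ nM = 0.0919 pM.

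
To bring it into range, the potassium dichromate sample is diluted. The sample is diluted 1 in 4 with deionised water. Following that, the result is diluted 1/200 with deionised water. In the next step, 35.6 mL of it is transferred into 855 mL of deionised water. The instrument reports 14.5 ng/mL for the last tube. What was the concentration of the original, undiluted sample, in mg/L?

Overall dilution factor = 4 × 200 × 25.02 = 2.00 × 10⁴.
Original = 14.5 ng/mL × 2.00 × 10⁴ = 2.90 × 10⁵ ng/mL = 290 mg/L.

290 mg/L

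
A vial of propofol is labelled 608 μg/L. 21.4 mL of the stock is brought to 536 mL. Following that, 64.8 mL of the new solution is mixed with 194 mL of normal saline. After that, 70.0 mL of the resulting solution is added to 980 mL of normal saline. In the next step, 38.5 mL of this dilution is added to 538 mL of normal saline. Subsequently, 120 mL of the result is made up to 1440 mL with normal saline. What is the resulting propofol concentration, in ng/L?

Overall dilution factor = 25.05 × 3.994 × 15 × 14.97 × 12 = 2.70 × 10⁵.
608 μg/L / 2.70 × 10⁵ = 2.26 × 10⁻³ μg/L = 2.26 ng/L.

2.26 ng/L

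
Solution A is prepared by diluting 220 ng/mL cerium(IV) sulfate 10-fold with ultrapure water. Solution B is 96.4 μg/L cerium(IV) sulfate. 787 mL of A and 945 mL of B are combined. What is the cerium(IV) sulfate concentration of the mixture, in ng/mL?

62.6 ng/mL

C_A = 220 ng/mL / 10 = 22.0 ng/mL.
C_B = 96.4 μg/L = 96.4 ng/mL.
C_mix = (C_A·V_A + C_B·V_B)/(V_A + V_B) = (22.0×787 + 96.4×945) / 1732 = 62.6 ng/mL.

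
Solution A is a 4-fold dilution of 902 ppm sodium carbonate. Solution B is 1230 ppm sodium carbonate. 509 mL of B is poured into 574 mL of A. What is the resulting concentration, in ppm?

C_A = 902 ppm / 4 = 226 ppm.
C_mix = (C_A·V_A + C_B·V_B)/(V_A + V_B) = (226×574 + 1230×509) / 1083 = 698 ppm.

698 ppm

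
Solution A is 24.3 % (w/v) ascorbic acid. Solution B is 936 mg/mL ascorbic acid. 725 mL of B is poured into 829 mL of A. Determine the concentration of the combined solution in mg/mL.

566 mg/mL

C_B = 936 mg/mL = 93.6 % (w/v).
C_mix = (C_A·V_A + C_B·V_B)/(V_A + V_B) = (24.3×829 + 93.6×725) / 1554 = 56.6 % (w/v) = 566 mg/mL.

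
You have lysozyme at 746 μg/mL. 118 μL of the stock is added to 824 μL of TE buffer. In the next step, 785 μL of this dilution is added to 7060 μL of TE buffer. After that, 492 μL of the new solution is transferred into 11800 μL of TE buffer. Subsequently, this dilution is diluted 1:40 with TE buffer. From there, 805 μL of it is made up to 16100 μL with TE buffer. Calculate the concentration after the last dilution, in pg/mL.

468 pg/mL

Overall dilution factor = 7.983 × 9.994 × 24.98 × 40 × 20 = 1.59 × 10⁶.
746 μg/mL / 1.59 × 10⁶ = 4.68 × 10⁻⁴ μg/mL = 468 pg/mL.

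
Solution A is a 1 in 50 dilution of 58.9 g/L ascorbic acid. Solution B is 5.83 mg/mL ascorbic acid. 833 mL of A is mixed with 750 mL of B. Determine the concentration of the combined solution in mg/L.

C_A = 58.9 g/L / 50 = 1.18 g/L.
C_B = 5.83 mg/mL = 5.83 g/L.
C_mix = (C_A·V_A + C_B·V_B)/(V_A + V_B) = (1.18×833 + 5.83×750) / 1583 = 3.38 g/L = 3380 mg/L.

3380 mg/L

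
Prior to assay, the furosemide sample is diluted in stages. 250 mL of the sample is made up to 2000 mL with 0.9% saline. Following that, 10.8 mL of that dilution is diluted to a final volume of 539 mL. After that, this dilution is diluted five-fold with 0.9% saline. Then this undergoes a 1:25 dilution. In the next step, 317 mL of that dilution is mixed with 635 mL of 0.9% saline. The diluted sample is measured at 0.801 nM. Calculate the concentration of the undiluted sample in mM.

0.120 mM

Overall dilution factor = 8 × 49.91 × 5 × 25 × 3.003 = 1.50 × 10⁵.
Original = 0.801 nM × 1.50 × 10⁵ = 1.20 × 10⁵ nM = 0.120 mM.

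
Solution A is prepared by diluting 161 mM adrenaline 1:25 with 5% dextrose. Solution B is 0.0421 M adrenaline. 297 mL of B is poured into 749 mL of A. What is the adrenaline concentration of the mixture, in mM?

C_A = 161 mM / 25 = 6.44 mM.
C_B = 0.0421 M = 42.1 mM.
C_mix = (C_A·V_A + C_B·V_B)/(V_A + V_B) = (6.44×749 + 42.1×297) / 1046 = 16.6 mM.

16.6 mM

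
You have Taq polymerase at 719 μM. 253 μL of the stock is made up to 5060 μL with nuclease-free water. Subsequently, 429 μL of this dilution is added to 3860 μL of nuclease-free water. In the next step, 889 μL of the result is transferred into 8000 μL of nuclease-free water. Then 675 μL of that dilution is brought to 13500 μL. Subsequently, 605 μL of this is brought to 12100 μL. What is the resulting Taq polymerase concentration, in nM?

Overall dilution factor = 20 × 9.998 × 9.999 × 20 × 20 = 8.00 × 10⁵.
719 μM / 8.00 × 10⁵ = 8.99 × 10⁻⁴ μM = 0.899 nM.

0.899 nM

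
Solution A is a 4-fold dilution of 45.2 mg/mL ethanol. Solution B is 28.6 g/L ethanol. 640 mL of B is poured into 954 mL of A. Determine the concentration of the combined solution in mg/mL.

C_A = 45.2 mg/mL / 4 = 11.3 mg/mL.
C_B = 28.6 g/L = 28.6 mg/mL.
C_mix = (C_A·V_A + C_B·V_B)/(V_A + V_B) = (11.3×954 + 28.6×640) / 1594 = 18.2 mg/mL.

18.2 mg/mL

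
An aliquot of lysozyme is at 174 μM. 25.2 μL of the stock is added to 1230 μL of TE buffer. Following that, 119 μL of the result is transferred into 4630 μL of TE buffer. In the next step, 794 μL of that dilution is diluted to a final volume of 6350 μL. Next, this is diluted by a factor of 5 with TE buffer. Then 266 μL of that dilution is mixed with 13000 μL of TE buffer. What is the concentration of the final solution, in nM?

Overall dilution factor = 49.81 × 39.91 × 7.997 × 5 × 49.87 = 3.96 × 10⁶.
174 μM / 3.96 × 10⁶ = 4.39 × 10⁻⁵ μM = 0.0439 nM.

0.0439 nM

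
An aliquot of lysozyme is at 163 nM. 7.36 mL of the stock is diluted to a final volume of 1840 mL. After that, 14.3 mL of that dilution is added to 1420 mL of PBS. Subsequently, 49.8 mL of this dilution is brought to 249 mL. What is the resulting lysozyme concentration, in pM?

Overall dilution factor = 250 × 100.3 × 5 = 1.25 × 10⁵.
163 nM / 1.25 × 10⁵ = 1.30 × 10⁻³ nM = 1.30 pM.

1.30 pM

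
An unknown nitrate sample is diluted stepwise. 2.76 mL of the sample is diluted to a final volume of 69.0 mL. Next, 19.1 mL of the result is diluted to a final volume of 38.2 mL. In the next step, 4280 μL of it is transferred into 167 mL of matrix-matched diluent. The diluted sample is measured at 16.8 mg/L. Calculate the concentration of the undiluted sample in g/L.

Overall dilution factor = 25 × 2 × 40.02 = 2001.
Original = 16.8 mg/L × 2001 = 3.36 × 10⁴ mg/L = 33.6 g/L.

33.6 g/L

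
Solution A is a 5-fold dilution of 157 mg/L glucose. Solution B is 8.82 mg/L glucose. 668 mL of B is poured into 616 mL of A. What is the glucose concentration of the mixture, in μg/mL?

19.7 μg/mL

C_A = 157 mg/L / 5 = 31.4 mg/L.
C_mix = (C_A·V_A + C_B·V_B)/(V_A + V_B) = (31.4×616 + 8.82×668) / 1284 = 19.7 mg/L = 19.7 μg/mL.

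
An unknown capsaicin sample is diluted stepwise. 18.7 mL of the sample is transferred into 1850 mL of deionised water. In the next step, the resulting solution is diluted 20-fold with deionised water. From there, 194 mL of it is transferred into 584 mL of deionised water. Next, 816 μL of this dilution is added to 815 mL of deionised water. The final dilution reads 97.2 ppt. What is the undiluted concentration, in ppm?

779 ppm

Overall dilution factor = 99.93 × 20 × 4.010 × 999.8 = 8.01 × 10⁶.
Original = 97.2 ppt × 8.01 × 10⁶ = 7.79 × 10⁸ ppt = 779 ppm.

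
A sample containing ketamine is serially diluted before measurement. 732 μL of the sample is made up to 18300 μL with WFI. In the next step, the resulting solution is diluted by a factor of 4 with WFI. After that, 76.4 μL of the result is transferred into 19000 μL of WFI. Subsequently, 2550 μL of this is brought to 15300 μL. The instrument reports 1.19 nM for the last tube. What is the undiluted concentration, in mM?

0.178 mM

Overall dilution factor = 25 × 4 × 249.7 × 6 = 1.50 × 10⁵.
Original = 1.19 nM × 1.50 × 10⁵ = 1.78 × 10⁵ nM = 0.178 mM.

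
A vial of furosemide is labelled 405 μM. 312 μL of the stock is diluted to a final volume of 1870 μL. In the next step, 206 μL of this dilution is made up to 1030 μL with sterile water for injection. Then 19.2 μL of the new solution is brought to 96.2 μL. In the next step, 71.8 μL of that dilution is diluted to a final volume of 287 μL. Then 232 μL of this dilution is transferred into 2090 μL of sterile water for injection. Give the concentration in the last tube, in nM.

67.4 nM

Overall dilution factor = 5.994 × 5 × 5.010 × 3.997 × 10.01 = 6007.
405 μM / 6007 = 0.0674 μM = 67.4 nM.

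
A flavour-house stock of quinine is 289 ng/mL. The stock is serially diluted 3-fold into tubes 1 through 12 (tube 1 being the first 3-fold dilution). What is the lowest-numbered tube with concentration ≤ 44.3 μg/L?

Tube n has concentration 289 ng/mL / 3ⁿ.
Need 3ⁿ ≥ 289 ng/mL / 44.3 μg/L = 6.52, so n ≥ 1.71.
First such tube: n = 2.

tube 2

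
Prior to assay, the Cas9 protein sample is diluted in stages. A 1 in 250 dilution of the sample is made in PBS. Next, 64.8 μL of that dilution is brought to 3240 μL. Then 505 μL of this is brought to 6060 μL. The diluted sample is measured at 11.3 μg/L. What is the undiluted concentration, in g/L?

Overall dilution factor = 250 × 50 × 12 = 1.50 × 10⁵.
Original = 11.3 μg/L × 1.50 × 10⁵ = 1.69 × 10⁶ μg/L = 1.69 g/L.

1.69 g/L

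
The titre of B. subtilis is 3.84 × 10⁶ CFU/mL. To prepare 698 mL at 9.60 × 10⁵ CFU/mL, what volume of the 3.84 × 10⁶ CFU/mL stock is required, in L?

0.175 L

V₁ = C₂V₂/C₁ = 9.60 × 10⁵ × 698 / 3.84 × 10⁶ = 174 mL = 0.175 L.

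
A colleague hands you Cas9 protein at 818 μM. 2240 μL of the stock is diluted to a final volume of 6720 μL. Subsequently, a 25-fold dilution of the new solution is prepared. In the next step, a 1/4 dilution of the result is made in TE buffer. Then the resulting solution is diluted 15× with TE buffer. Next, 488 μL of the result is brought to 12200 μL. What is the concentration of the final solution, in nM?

Overall dilution factor = 3 × 25 × 4 × 15 × 25 = 1.12 × 10⁵.
818 μM / 1.12 × 10⁵ = 7.27 × 10⁻³ μM = 7.27 nM.

7.27 nM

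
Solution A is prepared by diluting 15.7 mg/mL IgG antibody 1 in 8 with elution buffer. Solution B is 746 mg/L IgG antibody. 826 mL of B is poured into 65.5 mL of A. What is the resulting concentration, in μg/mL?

835 μg/mL

C_A = 15.7 mg/mL / 8 = 1.96 mg/mL.
C_B = 746 mg/L = 0.746 mg/mL.
C_mix = (C_A·V_A + C_B·V_B)/(V_A + V_B) = (1.96×65.5 + 0.746×826) / 891.5 = 0.835 mg/mL = 835 μg/mL.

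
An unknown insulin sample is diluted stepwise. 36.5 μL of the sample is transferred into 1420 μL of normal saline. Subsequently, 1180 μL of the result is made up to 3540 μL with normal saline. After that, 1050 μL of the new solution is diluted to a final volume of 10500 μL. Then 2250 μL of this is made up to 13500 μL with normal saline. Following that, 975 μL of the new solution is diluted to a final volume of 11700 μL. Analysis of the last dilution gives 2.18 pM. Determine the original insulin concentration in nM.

Overall dilution factor = 39.90 × 3 × 10 × 6 × 12 = 8.62 × 10⁴.
Original = 2.18 pM × 8.62 × 10⁴ = 1.88 × 10⁵ pM = 188 nM.

188 nM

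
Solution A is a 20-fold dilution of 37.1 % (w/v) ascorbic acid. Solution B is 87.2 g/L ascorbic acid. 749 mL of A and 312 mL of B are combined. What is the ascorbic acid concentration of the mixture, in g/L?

C_A = 37.1 % (w/v) / 20 = 1.85 % (w/v).
C_B = 87.2 g/L = 8.72 % (w/v).
C_mix = (C_A·V_A + C_B·V_B)/(V_A + V_B) = (1.85×749 + 8.72×312) / 1061 = 3.87 % (w/v) = 38.7 g/L.

38.7 g/L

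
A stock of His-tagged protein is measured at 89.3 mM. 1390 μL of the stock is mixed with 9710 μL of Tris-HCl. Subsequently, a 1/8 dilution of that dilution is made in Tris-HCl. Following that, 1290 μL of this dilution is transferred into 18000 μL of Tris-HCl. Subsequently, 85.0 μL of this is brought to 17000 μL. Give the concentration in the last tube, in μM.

0.467 μM

Overall dilution factor = 7.986 × 8 × 14.95 × 200 = 1.91 × 10⁵.
89.3 mM / 1.91 × 10⁵ = 4.67 × 10⁻⁴ mM = 0.467 μM.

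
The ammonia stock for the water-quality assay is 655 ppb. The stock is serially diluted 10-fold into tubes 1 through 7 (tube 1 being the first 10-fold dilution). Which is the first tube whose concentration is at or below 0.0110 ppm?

Tube n has concentration 655 ppb / 10ⁿ.
Need 10ⁿ ≥ 655 ppb / 0.0110 ppm = 59.5, so n ≥ 1.77.
First such tube: n = 2.

tube 2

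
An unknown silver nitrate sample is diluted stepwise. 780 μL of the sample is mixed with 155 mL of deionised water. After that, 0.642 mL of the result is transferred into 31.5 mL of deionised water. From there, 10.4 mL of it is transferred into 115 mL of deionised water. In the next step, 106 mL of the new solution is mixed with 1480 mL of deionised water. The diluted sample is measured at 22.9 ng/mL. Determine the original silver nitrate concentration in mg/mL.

41.3 mg/mL

Overall dilution factor = 199.7 × 50.07 × 12.06 × 14.96 = 1.80 × 10⁶.
Original = 22.9 ng/mL × 1.80 × 10⁶ = 4.13 × 10⁷ ng/mL = 41.3 mg/mL.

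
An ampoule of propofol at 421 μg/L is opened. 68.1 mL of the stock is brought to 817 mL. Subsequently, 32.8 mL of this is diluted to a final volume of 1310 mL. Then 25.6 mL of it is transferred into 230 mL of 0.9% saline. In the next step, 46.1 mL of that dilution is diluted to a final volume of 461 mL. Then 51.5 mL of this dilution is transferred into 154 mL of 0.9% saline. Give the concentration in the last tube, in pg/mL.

2.21 pg/mL

Overall dilution factor = 12.00 × 39.94 × 9.984 × 10 × 3.990 = 1.91 × 10⁵.
421 μg/L / 1.91 × 10⁵ = 2.21 × 10⁻³ μg/L = 2.21 pg/mL.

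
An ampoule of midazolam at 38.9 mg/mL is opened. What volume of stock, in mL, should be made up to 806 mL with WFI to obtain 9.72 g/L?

201 mL

9.72 g/L = 9.72 mg/mL.
V₁ = C₂V₂/C₁ = 9.72 × 806 / 38.9 = 201 mL.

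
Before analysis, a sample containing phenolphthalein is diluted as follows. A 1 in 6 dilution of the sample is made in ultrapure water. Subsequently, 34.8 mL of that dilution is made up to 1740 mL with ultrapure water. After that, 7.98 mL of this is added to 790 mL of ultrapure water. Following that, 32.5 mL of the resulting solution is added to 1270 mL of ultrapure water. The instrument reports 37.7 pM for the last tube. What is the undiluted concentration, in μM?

Overall dilution factor = 6 × 50 × 100.00 × 40.08 = 1.20 × 10⁶.
Original = 37.7 pM × 1.20 × 10⁶ = 4.53 × 10⁷ pM = 45.3 μM.

45.3 μM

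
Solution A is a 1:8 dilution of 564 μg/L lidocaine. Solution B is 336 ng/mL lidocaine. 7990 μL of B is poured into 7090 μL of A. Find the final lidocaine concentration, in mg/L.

C_A = 564 μg/L / 8 = 70.5 μg/L.
C_B = 336 ng/mL = 336 μg/L.
C_mix = (C_A·V_A + C_B·V_B)/(V_A + V_B) = (70.5×7090 + 336×7990) / 15080 = 211 μg/L = 0.211 mg/L.

0.211 mg/L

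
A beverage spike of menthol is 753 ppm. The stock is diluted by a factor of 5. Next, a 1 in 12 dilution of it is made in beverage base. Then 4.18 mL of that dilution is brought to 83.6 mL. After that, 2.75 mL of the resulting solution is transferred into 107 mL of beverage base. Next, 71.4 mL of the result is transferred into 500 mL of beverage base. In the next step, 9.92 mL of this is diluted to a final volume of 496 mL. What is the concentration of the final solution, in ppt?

Overall dilution factor = 5 × 12 × 20 × 39.91 × 8.003 × 50 = 1.92 × 10⁷.
753 ppm / 1.92 × 10⁷ = 3.93 × 10⁻⁵ ppm = 39.3 ppt.

39.3 ppt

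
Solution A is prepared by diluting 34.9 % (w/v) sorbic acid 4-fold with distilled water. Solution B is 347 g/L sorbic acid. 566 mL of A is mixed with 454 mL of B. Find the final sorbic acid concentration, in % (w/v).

20.3 % (w/v)

C_A = 34.9 % (w/v) / 4 = 8.72 % (w/v).
C_B = 347 g/L = 34.7 % (w/v).
C_mix = (C_A·V_A + C_B·V_B)/(V_A + V_B) = (8.72×566 + 34.7×454) / 1020 = 20.3 % (w/v).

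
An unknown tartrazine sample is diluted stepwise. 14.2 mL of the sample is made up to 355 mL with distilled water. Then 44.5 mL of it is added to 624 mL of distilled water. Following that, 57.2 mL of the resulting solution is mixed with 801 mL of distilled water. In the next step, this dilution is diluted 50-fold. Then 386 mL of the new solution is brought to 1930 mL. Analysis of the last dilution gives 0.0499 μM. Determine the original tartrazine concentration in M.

Overall dilution factor = 25 × 15.02 × 15.00 × 50 × 5 = 1.41 × 10⁶.
Original = 0.0499 μM × 1.41 × 10⁶ = 7.03 × 10⁴ μM = 0.0703 M.

0.0703 M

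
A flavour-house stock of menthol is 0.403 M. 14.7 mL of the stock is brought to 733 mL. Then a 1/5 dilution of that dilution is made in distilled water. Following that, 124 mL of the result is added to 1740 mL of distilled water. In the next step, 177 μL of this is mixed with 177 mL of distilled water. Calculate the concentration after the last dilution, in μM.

0.107 μM

Overall dilution factor = 49.86 × 5 × 15.03 × 1001 = 3.75 × 10⁶.
0.403 M / 3.75 × 10⁶ = 1.07 × 10⁻⁷ M = 0.107 μM.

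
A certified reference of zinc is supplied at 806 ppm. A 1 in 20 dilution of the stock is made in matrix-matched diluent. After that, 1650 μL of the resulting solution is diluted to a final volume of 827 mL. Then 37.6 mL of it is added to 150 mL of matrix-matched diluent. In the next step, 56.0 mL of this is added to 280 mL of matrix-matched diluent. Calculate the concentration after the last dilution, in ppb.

2.69 ppb

Overall dilution factor = 20 × 501.2 × 4.989 × 6 = 3.00 × 10⁵.
806 ppm / 3.00 × 10⁵ = 2.69 × 10⁻³ ppm = 2.69 ppb.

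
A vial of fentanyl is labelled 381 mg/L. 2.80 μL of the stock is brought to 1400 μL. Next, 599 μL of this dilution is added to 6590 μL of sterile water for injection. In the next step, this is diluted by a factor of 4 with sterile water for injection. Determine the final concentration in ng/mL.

Overall dilution factor = 500 × 12.00 × 4 = 2.40 × 10⁴.
381 mg/L / 2.40 × 10⁴ = 0.0159 mg/L = 15.9 ng/mL.

15.9 ng/mL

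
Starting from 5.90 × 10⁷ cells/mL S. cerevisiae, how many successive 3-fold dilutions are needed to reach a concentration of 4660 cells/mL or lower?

9

Need 3ⁿ ≥ 1.27 × 10⁴, so n ≥ log(1.27 × 10⁴)/log(3) = 8.60.
Minimum whole steps: n = 9.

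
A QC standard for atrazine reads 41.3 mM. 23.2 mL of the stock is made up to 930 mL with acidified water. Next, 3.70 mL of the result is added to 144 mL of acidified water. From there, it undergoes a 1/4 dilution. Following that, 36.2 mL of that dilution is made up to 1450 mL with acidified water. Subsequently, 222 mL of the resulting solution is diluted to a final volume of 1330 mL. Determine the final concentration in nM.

Overall dilution factor = 40.09 × 39.92 × 4 × 40.06 × 5.991 = 1.54 × 10⁶.
41.3 mM / 1.54 × 10⁶ = 2.69 × 10⁻⁵ mM = 26.9 nM.

26.9 nM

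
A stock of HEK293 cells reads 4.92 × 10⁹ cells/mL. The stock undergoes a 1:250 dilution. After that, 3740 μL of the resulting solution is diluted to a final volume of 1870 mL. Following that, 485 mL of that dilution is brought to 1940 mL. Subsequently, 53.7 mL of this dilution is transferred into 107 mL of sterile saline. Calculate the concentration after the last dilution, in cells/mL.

3290 cells/mL

Overall dilution factor = 250 × 500 × 4 × 2.993 = 1.50 × 10⁶.
4.92 × 10⁹ cells/mL / 1.50 × 10⁶ = 3290 cells/mL.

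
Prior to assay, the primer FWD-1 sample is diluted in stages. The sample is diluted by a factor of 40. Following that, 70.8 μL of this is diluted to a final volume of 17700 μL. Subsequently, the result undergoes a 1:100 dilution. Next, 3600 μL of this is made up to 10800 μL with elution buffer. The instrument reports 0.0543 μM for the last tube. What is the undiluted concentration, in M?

Overall dilution factor = 40 × 250 × 100 × 3 = 3.00 × 10⁶.
Original = 0.0543 μM × 3.00 × 10⁶ = 1.63 × 10⁵ μM = 0.163 M.

0.163 M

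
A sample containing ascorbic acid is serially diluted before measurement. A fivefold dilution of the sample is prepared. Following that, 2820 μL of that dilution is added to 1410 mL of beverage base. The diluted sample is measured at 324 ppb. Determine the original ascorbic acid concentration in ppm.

Overall dilution factor = 5 × 501 = 2505.
Original = 324 ppb × 2505 = 8.12 × 10⁵ ppb = 812 ppm.

812 ppm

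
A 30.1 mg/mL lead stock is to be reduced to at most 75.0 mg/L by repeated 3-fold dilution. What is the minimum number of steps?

6

Need 3ⁿ ≥ 401, so n ≥ log(401)/log(3) = 5.46.
Minimum whole steps: n = 6.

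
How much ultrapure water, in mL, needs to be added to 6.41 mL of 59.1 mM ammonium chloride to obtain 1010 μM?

1010 μM = 1.01 mM.
V₂ = C₁V₁/C₂ = 59.1 × 6.41 / 1.01 = 375 mL.
Diluent to add = V₂ − V₁ = 375 − 6.41 = 369 mL.

369 mL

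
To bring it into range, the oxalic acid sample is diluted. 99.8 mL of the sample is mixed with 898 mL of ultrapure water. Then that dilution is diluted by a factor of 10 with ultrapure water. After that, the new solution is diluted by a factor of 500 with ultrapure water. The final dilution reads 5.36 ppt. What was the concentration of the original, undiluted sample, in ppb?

Overall dilution factor = 9.998 × 10 × 500 = 5.00 × 10⁴.
Original = 5.36 ppt × 5.00 × 10⁴ = 2.68 × 10⁵ ppt = 268 ppb.

268 ppb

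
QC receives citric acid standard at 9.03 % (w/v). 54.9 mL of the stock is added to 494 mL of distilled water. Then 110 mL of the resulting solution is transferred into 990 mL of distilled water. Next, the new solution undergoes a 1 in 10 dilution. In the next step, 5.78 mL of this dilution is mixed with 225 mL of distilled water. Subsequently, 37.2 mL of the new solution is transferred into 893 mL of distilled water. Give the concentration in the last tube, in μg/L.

Overall dilution factor = 9.998 × 10 × 10 × 39.93 × 25.01 = 9.98 × 10⁵.
9.03 % (w/v) / 9.98 × 10⁵ = 9.05 × 10⁻⁶ % (w/v) = 90.5 μg/L.

90.5 μg/L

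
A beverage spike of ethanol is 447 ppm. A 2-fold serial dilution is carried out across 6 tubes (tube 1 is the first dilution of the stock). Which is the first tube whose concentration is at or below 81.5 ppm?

tube 3

Tube n has concentration 447 ppm / 2ⁿ.
Need 2ⁿ ≥ 447 ppm / 81.5 ppm = 5.48, so n ≥ 2.46.
First such tube: n = 3.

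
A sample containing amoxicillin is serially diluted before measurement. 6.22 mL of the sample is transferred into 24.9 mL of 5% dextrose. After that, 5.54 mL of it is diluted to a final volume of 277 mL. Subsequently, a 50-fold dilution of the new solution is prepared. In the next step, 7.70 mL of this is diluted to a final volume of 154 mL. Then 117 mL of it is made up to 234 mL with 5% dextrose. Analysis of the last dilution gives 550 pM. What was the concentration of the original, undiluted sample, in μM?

Overall dilution factor = 5.003 × 50 × 50 × 20 × 2 = 5.00 × 10⁵.
Original = 550 pM × 5.00 × 10⁵ = 2.75 × 10⁸ pM = 275 μM.

275 μM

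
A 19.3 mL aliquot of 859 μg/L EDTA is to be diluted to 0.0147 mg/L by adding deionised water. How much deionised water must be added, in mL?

0.0147 mg/L = 14.7 μg/L.
V₂ = C₁V₁/C₂ = 859 × 19.3 / 14.7 = 1128 mL.
Diluent to add = V₂ − V₁ = 1128 − 19.3 = 1110 mL.

1110 mL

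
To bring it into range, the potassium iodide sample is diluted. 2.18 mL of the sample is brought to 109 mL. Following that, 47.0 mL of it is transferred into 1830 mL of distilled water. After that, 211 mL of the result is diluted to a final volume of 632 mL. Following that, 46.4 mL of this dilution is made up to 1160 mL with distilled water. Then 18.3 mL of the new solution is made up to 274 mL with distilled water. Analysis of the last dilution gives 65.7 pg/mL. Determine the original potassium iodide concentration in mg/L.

147 mg/L

Overall dilution factor = 50 × 39.94 × 2.995 × 25 × 14.97 = 2.24 × 10⁶.
Original = 65.7 pg/mL × 2.24 × 10⁶ = 1.47 × 10⁸ pg/mL = 147 mg/L.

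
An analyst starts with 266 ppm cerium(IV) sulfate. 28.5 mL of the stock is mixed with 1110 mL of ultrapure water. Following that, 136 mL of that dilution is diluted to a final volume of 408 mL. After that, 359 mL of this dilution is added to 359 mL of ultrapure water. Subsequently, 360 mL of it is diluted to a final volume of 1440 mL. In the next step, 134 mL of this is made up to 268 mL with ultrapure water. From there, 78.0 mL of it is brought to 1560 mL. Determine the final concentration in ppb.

6.94 ppb

Overall dilution factor = 39.95 × 3 × 2 × 4 × 2 × 20 = 3.83 × 10⁴.
266 ppm / 3.83 × 10⁴ = 6.94 × 10⁻³ ppm = 6.94 ppb.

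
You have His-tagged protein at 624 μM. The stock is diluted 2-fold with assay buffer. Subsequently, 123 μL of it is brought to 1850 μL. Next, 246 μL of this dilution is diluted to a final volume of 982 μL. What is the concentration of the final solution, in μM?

5.20 μM

Overall dilution factor = 2 × 15.04 × 3.992 = 120.
624 μM / 120 = 5.20 μM.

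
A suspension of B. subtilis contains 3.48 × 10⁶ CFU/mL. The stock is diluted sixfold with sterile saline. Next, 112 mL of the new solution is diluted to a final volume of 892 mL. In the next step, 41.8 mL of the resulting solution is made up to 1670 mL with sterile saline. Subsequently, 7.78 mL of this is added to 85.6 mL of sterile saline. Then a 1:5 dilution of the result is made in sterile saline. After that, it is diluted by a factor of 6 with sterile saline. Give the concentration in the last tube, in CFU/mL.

Overall dilution factor = 6 × 7.964 × 39.95 × 12.00 × 5 × 6 = 6.87 × 10⁵.
3.48 × 10⁶ CFU/mL / 6.87 × 10⁵ = 5.06 CFU/mL.

5.06 CFU/mL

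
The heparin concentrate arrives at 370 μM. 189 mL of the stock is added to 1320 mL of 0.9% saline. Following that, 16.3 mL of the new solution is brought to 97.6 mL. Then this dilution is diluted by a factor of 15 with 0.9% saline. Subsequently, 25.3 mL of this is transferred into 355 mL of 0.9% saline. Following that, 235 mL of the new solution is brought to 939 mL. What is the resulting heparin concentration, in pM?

8590 pM

Overall dilution factor = 7.984 × 5.988 × 15 × 15.03 × 3.996 = 4.31 × 10⁴.
370 μM / 4.31 × 10⁴ = 8.59 × 10⁻³ μM = 8590 pM.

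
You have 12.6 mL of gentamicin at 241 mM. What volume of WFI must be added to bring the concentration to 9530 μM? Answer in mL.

306 mL

9530 μM = 9.53 mM.
V₂ = C₁V₁/C₂ = 241 × 12.6 / 9.53 = 319 mL.
Diluent to add = V₂ − V₁ = 319 − 12.6 = 306 mL.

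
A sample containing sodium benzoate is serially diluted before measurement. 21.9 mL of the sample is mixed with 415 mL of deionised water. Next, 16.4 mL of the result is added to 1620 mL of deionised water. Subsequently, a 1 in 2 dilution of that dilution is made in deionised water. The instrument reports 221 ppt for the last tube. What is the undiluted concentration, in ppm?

0.880 ppm

Overall dilution factor = 19.95 × 99.78 × 2 = 3981.
Original = 221 ppt × 3981 = 8.80 × 10⁵ ppt = 0.880 ppm.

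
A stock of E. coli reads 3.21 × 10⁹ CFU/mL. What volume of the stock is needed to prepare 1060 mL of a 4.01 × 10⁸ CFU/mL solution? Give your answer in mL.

132 mL

V₁ = C₂V₂/C₁ = 4.01 × 10⁸ × 1060 / 3.21 × 10⁹ = 132 mL.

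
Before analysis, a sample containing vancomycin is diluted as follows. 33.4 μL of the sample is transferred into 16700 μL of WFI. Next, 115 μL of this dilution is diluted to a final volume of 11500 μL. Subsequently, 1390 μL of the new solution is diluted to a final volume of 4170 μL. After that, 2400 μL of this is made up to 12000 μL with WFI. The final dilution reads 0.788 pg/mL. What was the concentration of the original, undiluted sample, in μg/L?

Overall dilution factor = 501 × 100 × 3 × 5 = 7.52 × 10⁵.
Original = 0.788 pg/mL × 7.52 × 10⁵ = 5.92 × 10⁵ pg/mL = 592 μg/L.

592 μg/L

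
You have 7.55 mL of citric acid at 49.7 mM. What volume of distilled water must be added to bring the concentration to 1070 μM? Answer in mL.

343 mL

1070 μM = 1.07 mM.
V₂ = C₁V₁/C₂ = 49.7 × 7.55 / 1.07 = 351 mL.
Diluent to add = V₂ − V₁ = 351 − 7.55 = 343 mL.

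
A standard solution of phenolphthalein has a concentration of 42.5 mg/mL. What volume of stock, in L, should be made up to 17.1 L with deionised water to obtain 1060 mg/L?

1060 mg/L = 1.06 mg/mL.
V₁ = C₂V₂/C₁ = 1.06 × 17.1 / 42.5 = 0.426 L.

0.426 L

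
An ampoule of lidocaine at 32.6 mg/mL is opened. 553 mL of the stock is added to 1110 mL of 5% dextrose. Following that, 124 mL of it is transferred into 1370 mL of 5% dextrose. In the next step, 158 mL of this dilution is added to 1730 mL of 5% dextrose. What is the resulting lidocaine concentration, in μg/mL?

75.3 μg/mL

Overall dilution factor = 3.007 × 12.05 × 11.95 = 433.
32.6 mg/mL / 433 = 0.0753 mg/mL = 75.3 μg/mL.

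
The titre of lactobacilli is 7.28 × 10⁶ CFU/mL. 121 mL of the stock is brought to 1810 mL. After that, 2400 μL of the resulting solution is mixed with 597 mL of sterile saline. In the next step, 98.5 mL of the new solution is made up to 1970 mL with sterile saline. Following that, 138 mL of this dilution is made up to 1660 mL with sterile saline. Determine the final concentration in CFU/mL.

Overall dilution factor = 14.96 × 249.8 × 20 × 12.03 = 8.99 × 10⁵.
7.28 × 10⁶ CFU/mL / 8.99 × 10⁵ = 8.10 CFU/mL.

8.10 CFU/mL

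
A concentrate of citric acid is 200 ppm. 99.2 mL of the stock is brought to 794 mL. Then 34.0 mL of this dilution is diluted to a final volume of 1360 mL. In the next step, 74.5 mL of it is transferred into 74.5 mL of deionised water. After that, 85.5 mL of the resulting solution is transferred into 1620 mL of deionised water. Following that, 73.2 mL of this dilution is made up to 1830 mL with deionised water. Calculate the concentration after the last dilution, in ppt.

Overall dilution factor = 8.004 × 40 × 2 × 19.95 × 25 = 3.19 × 10⁵.
200 ppm / 3.19 × 10⁵ = 6.26 × 10⁻⁴ ppm = 626 ppt.

626 ppt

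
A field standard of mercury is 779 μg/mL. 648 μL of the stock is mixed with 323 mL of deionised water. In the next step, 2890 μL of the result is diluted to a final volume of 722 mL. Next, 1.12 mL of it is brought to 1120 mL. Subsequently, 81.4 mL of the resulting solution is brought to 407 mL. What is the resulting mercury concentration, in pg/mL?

1.25 pg/mL

Overall dilution factor = 499.5 × 249.8 × 1000 × 5 = 6.24 × 10⁸.
779 μg/mL / 6.24 × 10⁸ = 1.25 × 10⁻⁶ μg/mL = 1.25 pg/mL.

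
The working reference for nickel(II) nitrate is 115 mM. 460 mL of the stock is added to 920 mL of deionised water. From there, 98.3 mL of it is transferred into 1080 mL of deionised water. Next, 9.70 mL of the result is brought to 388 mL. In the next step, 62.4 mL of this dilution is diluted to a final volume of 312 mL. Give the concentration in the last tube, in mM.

Overall dilution factor = 3 × 11.99 × 40 × 5 = 7192.
115 mM / 7192 = 0.0160 mM.

0.0160 mM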